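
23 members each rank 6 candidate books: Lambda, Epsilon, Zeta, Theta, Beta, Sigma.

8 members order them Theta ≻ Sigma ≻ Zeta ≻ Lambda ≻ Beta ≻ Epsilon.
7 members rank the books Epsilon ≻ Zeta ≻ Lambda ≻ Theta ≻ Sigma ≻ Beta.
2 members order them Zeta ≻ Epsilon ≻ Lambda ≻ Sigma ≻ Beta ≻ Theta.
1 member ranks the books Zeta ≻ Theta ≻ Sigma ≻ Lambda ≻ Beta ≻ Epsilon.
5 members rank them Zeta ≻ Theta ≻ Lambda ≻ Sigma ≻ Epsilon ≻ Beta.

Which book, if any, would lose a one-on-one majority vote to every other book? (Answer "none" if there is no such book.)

Head-to-head results (23 members):
Lambda vs Epsilon: Lambda wins 14–9.
Lambda vs Zeta: Zeta wins 23–0.
Lambda vs Theta: Lambda preferred on 7+2 = 9 ballots; Theta wins 14–9.
Lambda vs Beta: Lambda, 23–0.
Lambda vs Sigma: 14 to 9, Lambda.
Epsilon vs Zeta: Epsilon is ranked higher on 7 ballots, Zeta on 16. Zeta wins 16–7.
Epsilon–Theta: Theta 14–9.
Epsilon vs Beta: Epsilon wins 14–9.
Epsilon vs Sigma: Epsilon preferred on 7+2 = 9 ballots; Sigma wins 14–9.
Zeta–Theta: Zeta 15–8.
Zeta–Beta: Zeta 23–0.
Zeta vs Sigma: Zeta is ranked higher on 7+2+1+5 = 15 ballots, Sigma on 8. Zeta wins 15–8.
Theta vs Beta: Theta preferred on 8+7+1+5 = 21 ballots; Theta wins 21–2.
Theta vs Sigma: Theta is ranked higher on 8+7+1+5 = 21 ballots, Sigma on 2. Theta wins 21–2.
Beta–Sigma: Sigma 23–0.
Beta is beaten in every head-to-head and is the Condorcet loser.

Beta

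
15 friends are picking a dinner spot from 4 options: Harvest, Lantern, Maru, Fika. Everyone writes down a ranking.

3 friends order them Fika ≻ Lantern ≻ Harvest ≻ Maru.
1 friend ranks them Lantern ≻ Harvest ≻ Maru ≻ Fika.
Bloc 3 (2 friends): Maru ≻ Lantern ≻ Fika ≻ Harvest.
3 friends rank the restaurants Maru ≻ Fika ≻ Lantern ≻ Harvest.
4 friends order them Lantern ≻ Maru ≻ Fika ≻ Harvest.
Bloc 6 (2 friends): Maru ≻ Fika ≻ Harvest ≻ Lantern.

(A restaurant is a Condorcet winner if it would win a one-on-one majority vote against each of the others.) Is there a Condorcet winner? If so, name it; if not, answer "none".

none

Check each pair by majority over 15 ballots:
Harvest vs Lantern: 2 to 13, Lantern.
Harvest vs Maru: Harvest preferred on 3+1 = 4 ballots; Maru wins 11–4.
Harvest vs Fika: 1 to 14, Fika.
Lantern vs Maru: 3+1+4 = 8 for Lantern, 7 for Maru — Lantern by 8–7.
Lantern vs Fika: Lantern is ranked higher on 1+2+4 = 7 ballots, Fika on 8. Fika wins 8–7.
Maru vs Fika: Maru is ranked higher on 1+2+3+4+2 = 12 ballots, Fika on 3. Maru wins 12–3.
Every restaurant loses at least once (Harvest loses to Lantern; Lantern loses to Fika; Maru loses to Lantern; Fika loses to Maru). The majority relation contains the cycle Lantern > Maru > Fika > Lantern, so there is no Condorcet winner.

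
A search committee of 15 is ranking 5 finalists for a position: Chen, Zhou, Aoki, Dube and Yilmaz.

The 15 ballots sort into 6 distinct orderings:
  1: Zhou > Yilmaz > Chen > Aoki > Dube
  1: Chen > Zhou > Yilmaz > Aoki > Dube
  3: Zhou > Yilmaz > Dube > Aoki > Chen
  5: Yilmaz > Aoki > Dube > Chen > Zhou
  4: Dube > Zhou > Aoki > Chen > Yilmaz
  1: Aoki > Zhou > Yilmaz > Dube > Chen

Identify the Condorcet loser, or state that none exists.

Chen

Pairwise majorities:
Chen vs Zhou: 6 to 9, Zhou.
Chen vs Aoki: Chen is ranked higher on 1+1 = 2 ballots, Aoki on 13. Aoki wins 13–2.
Chen–Dube: Dube 13–2.
Chen vs Yilmaz: 5 to 10, Yilmaz.
Zhou vs Aoki: Zhou, 9–6.
Zhou vs Dube: Dube, 9–6.
Zhou vs Yilmaz: Zhou wins 10–5.
Aoki vs Dube: Aoki wins 8–7.
Aoki vs Yilmaz: Aoki is ranked higher on 4+1 = 5 ballots, Yilmaz on 10. Yilmaz wins 10–5.
Dube vs Yilmaz: 4 for Dube, 11 for Yilmaz — Yilmaz by 11–4.
Chen is beaten in every head-to-head and is the Condorcet loser.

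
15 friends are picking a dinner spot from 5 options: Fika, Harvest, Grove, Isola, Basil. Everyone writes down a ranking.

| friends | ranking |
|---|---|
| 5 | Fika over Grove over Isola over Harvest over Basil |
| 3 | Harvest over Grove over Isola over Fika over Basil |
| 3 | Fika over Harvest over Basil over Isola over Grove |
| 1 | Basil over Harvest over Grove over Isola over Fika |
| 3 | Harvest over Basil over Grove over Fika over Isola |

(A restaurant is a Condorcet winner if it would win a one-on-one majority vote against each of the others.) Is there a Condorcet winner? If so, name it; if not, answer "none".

Fika

Check each pair by majority over 15 ballots:
Fika vs Harvest: Fika is ranked higher on 5+3 = 8 ballots, Harvest on 7. Fika wins 8–7.
Fika vs Grove: Fika, 8–7.
Fika vs Isola: Fika is ranked higher on 5+3+3 = 11 ballots, Isola on 4. Fika wins 11–4.
Fika vs Basil: 5+3+3 = 11 for Fika, 4 for Basil — Fika by 11–4.
Harvest vs Grove: 10 to 5, Harvest.
Harvest vs Isola: Harvest, 10–5.
Harvest vs Basil: Harvest preferred on 5+3+3+3 = 14 ballots; Harvest wins 14–1.
Grove vs Isola: 5+3+1+3 = 12 for Grove, 3 for Isola — Grove by 12–3.
Grove vs Basil: Grove, 8–7.
Isola vs Basil: Isola preferred on 5+3 = 8 ballots; Isola wins 8–7.
Fika defeats every rival head-to-head and is the Condorcet winner.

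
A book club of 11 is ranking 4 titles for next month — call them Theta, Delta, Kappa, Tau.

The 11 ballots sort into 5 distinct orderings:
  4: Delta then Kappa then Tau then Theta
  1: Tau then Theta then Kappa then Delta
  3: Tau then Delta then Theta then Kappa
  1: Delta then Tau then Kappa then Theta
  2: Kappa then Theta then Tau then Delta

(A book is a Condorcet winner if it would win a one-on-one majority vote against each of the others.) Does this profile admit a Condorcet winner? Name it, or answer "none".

none

Head-to-head results (11 members):
Theta vs Delta: Theta is ranked higher on 1+2 = 3 ballots, Delta on 8. Delta wins 8–3.
Theta vs Kappa: Theta preferred on 1+3 = 4 ballots; Kappa wins 7–4.
Theta vs Tau: 2 for Theta, 9 for Tau — Tau by 9–2.
Delta vs Kappa: 4+3+1 = 8 for Delta, 3 for Kappa — Delta by 8–3.
Delta vs Tau: Delta is ranked higher on 4+1 = 5 ballots, Tau on 6. Tau wins 6–5.
Kappa vs Tau: 4+2 = 6 for Kappa, 5 for Tau — Kappa by 6–5.
Every book loses at least once (Theta loses to Delta; Delta loses to Tau; Kappa loses to Delta; Tau loses to Kappa). The majority relation contains the cycle Delta > Kappa > Tau > Delta, so there is no Condorcet winner.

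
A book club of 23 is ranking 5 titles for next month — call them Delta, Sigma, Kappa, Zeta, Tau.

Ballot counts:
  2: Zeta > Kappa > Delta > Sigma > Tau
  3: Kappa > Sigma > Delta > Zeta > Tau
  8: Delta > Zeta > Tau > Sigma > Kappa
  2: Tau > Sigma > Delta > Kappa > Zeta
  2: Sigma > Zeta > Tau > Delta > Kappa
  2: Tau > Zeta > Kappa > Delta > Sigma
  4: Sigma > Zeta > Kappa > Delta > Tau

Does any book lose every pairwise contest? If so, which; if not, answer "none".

Kappa

Head-to-head results (23 members):
Delta–Sigma: Delta 12–11.
Delta–Kappa: Delta 12–11.
Delta vs Zeta: Delta wins 13–10.
Delta vs Tau: Delta wins 17–6.
Sigma vs Kappa: 16 to 7, Sigma.
Sigma–Zeta: Zeta 12–11.
Sigma vs Tau: Sigma is ranked higher on 2+3+2+4 = 11 ballots, Tau on 12. Tau wins 12–11.
Kappa vs Zeta: Kappa is ranked higher on 3+2 = 5 ballots, Zeta on 18. Zeta wins 18–5.
Kappa vs Tau: Kappa is ranked higher on 2+3+4 = 9 ballots, Tau on 14. Tau wins 14–9.
Zeta vs Tau: 2+3+8+2+4 = 19 for Zeta, 4 for Tau — Zeta by 19–4.
Only Kappa has no wins; Kappa is the Condorcet loser.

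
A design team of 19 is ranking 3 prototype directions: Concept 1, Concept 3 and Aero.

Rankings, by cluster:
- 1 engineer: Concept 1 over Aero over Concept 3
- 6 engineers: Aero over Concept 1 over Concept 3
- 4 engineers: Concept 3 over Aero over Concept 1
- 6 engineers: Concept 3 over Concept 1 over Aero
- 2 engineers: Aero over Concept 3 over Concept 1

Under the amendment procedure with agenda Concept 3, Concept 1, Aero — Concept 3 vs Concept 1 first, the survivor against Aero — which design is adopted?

Round 1: Concept 3 vs Concept 1 — 12–7, Concept 3 advances.
Round 2: Concept 3 vs Aero — 10–9, Concept 3 advances.
Concept 3 survives the agenda.

Concept 3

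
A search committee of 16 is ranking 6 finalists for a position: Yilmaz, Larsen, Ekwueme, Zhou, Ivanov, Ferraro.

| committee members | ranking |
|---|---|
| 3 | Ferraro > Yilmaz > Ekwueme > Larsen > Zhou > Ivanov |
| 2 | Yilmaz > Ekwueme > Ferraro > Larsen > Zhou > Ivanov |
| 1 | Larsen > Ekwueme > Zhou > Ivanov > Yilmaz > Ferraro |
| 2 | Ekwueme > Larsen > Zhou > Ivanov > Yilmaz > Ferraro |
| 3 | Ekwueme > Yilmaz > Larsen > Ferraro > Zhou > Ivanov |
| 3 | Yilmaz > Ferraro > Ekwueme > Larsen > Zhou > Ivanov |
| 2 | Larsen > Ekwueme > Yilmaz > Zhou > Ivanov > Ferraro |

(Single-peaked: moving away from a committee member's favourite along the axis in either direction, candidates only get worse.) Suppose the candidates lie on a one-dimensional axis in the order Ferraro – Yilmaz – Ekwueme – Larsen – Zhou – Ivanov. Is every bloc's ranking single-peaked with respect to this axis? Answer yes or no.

Axis positions: Ferraro=1, Yilmaz=2, Ekwueme=3, Larsen=4, Zhou=5, Ivanov=6.
Bloc 1 (peak Ferraro at position 1): ranking walks positions 1-2-3-4-5-6, expanding outward from the peak — single-peaked.
Bloc 2 (peak Yilmaz at position 2): ranking walks positions 2-3-1-4-5-6, expanding outward from the peak — single-peaked.
Bloc 3 (peak Larsen at position 4): ranking walks positions 4-3-5-6-2-1, expanding outward from the peak — single-peaked.
Bloc 4 (peak Ekwueme at position 3): ranking walks positions 3-4-5-6-2-1, expanding outward from the peak — single-peaked.
Bloc 5 (peak Ekwueme at position 3): ranking walks positions 3-2-4-1-5-6, expanding outward from the peak — single-peaked.
Bloc 6 (peak Yilmaz at position 2): ranking walks positions 2-1-3-4-5-6, expanding outward from the peak — single-peaked.
Bloc 7 (peak Larsen at position 4): ranking walks positions 4-3-2-5-6-1, expanding outward from the peak — single-peaked.
Every ranking is single-peaked on this axis.

yes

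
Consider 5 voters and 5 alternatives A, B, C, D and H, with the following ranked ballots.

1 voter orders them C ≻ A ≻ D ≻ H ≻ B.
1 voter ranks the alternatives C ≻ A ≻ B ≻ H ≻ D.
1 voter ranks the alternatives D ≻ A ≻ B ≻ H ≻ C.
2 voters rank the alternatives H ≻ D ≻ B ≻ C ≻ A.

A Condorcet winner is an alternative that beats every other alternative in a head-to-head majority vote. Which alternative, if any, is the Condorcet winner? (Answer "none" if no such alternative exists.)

Pairwise majorities:
A vs B: 1+1+1 = 3 for A, 2 for B — A by 3–2.
A vs C: C, 4–1.
A vs D: 1+1 = 2 for A, 3 for D — D by 3–2.
A–H: A 3–2.
B vs C: B wins 3–2.
B vs D: D wins 4–1.
B–H: H 3–2.
C vs D: D wins 3–2.
C vs H: H, 3–2.
D vs H: D is ranked higher on 1+1 = 2 ballots, H on 3. H wins 3–2.
No alternative is unbeaten: A loses to C; B loses to A; C loses to B; D loses to H; H loses to A. In particular A beats B beats C beats A is a majority cycle — no Condorcet winner exists.

none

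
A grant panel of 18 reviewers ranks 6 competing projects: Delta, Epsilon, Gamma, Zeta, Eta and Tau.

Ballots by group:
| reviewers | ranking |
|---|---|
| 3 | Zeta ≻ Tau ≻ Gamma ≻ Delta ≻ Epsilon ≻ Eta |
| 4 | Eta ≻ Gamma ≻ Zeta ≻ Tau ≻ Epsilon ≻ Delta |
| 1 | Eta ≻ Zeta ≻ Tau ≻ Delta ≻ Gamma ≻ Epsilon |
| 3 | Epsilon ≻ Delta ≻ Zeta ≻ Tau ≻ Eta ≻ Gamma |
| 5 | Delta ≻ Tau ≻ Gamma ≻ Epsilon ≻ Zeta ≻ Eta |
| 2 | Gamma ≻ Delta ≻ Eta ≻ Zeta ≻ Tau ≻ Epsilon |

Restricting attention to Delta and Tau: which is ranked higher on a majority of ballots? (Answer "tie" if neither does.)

Delta

Ballots ranking Delta above Tau: 3 + 5 + 2 = 10.
Ballots ranking Tau above Delta: 18 − 10 = 8.
Delta wins the head-to-head 10–8.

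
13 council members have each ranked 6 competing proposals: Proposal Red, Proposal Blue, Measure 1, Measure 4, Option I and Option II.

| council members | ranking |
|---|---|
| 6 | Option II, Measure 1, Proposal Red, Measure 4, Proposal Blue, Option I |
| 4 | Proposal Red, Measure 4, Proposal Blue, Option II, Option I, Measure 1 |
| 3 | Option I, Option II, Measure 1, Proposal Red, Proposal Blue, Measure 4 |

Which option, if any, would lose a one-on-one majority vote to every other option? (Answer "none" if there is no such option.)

none

Head-to-head results (13 council members):
Proposal Red vs Proposal Blue: Proposal Red preferred on 6+4+3 = 13 ballots; Proposal Red wins 13–0.
Proposal Red vs Measure 1: 4 to 9, Measure 1.
Proposal Red vs Measure 4: Proposal Red is ranked higher on 6+4+3 = 13 ballots, Measure 4 on 0. Proposal Red wins 13–0.
Proposal Red–Option I: Proposal Red 10–3.
Proposal Red vs Option II: Proposal Red is ranked higher on 4 ballots, Option II on 9. Option II wins 9–4.
Proposal Blue vs Measure 1: Measure 1 wins 9–4.
Proposal Blue vs Measure 4: 3 to 10, Measure 4.
Proposal Blue vs Option I: Proposal Blue preferred on 6+4 = 10 ballots; Proposal Blue wins 10–3.
Proposal Blue vs Option II: Option II, 9–4.
Measure 1 vs Measure 4: Measure 1 preferred on 6+3 = 9 ballots; Measure 1 wins 9–4.
Measure 1 vs Option I: 6 to 7, Option I.
Measure 1 vs Option II: 0 to 13, Option II.
Measure 4 vs Option I: Measure 4 wins 10–3.
Measure 4 vs Option II: Option II, 9–4.
Option I–Option II: Option II 10–3.
Every option wins at least one matchup (Proposal Red beats Proposal Blue; Proposal Blue beats Option I; Measure 1 beats Proposal Red; Measure 4 beats Proposal Blue; Option I beats Measure 1; Option II beats Proposal Red), so there is no Condorcet loser.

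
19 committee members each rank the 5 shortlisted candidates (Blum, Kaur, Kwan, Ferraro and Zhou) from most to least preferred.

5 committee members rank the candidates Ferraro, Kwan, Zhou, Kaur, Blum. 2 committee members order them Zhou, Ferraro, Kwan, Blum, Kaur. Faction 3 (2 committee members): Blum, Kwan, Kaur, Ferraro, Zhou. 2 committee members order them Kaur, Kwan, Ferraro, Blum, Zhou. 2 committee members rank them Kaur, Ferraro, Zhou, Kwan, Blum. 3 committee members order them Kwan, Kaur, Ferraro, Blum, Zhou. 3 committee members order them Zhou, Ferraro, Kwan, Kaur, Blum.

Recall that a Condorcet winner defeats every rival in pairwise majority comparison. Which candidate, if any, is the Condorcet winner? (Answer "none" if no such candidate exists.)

Ferraro

Head-to-head results (19 committee members):
Blum vs Kaur: Blum preferred on 2+2 = 4 ballots; Kaur wins 15–4.
Blum vs Kwan: 2 to 17, Kwan.
Blum vs Ferraro: Blum is ranked higher on 2 ballots, Ferraro on 17. Ferraro wins 17–2.
Blum vs Zhou: 2+2+3 = 7 for Blum, 12 for Zhou — Zhou by 12–7.
Kaur vs Kwan: Kaur preferred on 2+2 = 4 ballots; Kwan wins 15–4.
Kaur vs Ferraro: 2+2+2+3 = 9 for Kaur, 10 for Ferraro — Ferraro by 10–9.
Kaur vs Zhou: 9 to 10, Zhou.
Kwan vs Ferraro: 2+2+3 = 7 for Kwan, 12 for Ferraro — Ferraro by 12–7.
Kwan vs Zhou: 12 to 7, Kwan.
Ferraro vs Zhou: 14 to 5, Ferraro.
Ferraro wins every pairwise contest, so Ferraro is the Condorcet winner.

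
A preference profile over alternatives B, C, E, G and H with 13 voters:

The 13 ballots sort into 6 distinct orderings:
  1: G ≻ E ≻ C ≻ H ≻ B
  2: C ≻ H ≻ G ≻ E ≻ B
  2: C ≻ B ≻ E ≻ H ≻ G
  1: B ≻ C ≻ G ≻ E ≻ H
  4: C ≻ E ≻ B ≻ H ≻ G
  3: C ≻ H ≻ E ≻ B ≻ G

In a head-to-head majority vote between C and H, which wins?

Ballots ranking C above H: 1 + 2 + 2 + 1 + 4 + 3 = 13.
Ballots ranking H above C: 13 − 13 = 0.
C wins the head-to-head 13–0.

C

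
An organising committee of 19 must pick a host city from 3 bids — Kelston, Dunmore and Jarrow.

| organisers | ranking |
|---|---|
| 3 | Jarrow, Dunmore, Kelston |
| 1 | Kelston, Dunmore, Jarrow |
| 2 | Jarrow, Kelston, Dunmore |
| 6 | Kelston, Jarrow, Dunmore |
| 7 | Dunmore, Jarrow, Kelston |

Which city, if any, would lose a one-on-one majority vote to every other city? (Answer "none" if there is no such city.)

Pairwise majorities:
Kelston vs Dunmore: Kelston preferred on 1+2+6 = 9 ballots; Dunmore wins 10–9.
Kelston–Jarrow: Jarrow 12–7.
Dunmore vs Jarrow: 8 to 11, Jarrow.
Kelston is beaten in every head-to-head and is the Condorcet loser.

Kelston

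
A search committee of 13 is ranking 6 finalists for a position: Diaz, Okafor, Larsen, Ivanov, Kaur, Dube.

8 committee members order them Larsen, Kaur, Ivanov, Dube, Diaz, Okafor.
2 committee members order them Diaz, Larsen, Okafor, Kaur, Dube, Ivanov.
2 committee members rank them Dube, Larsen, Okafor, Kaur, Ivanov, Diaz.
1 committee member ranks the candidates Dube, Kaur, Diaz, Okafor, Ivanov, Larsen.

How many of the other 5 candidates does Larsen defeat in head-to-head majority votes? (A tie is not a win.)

5

Larsen against each rival (13 committee members):
Larsen vs Diaz: 8+2 = 10 for Larsen, 3 for Diaz — Larsen by 10–3.
Larsen vs Okafor: 12 to 1, Larsen.
Larsen vs Ivanov: Larsen is ranked higher on 8+2+2 = 12 ballots, Ivanov on 1. Larsen wins 12–1.
Larsen–Kaur: Larsen 12–1.
Larsen vs Dube: Larsen, 10–3.
Larsen beats Diaz, Okafor, Ivanov, Kaur, Dube — 5 pairwise wins.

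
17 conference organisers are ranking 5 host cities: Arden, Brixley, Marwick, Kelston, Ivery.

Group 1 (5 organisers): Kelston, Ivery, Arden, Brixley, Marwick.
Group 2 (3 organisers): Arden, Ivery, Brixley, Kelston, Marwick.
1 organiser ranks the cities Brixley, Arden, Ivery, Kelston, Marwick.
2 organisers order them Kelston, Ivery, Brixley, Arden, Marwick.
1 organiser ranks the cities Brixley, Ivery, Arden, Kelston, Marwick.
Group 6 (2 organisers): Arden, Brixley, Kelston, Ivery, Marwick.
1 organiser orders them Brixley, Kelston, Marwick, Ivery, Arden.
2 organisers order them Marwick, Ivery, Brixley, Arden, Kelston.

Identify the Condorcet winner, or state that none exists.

none

Pairwise majorities:
Arden vs Brixley: Arden, 10–7.
Arden vs Marwick: Arden, 14–3.
Arden vs Kelston: Arden, 9–8.
Arden–Ivery: Ivery 11–6.
Brixley vs Marwick: Brixley, 15–2.
Brixley vs Kelston: Brixley wins 10–7.
Brixley vs Ivery: Ivery wins 12–5.
Marwick vs Kelston: Kelston wins 15–2.
Marwick vs Ivery: Ivery wins 14–3.
Kelston vs Ivery: Kelston, 10–7.
No city is unbeaten: Arden loses to Ivery; Brixley loses to Arden; Marwick loses to Arden; Kelston loses to Arden; Ivery loses to Kelston. In particular Arden > Kelston > Ivery > Arden is a majority cycle — no Condorcet winner exists.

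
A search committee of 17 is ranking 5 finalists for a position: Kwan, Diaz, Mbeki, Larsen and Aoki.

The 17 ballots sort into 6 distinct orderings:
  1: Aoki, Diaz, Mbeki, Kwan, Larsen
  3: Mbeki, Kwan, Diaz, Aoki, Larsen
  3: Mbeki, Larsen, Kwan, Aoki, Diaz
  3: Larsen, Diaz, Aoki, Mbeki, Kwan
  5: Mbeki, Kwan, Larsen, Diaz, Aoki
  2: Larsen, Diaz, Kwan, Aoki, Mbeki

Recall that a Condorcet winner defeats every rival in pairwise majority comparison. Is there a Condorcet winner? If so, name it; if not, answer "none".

Mbeki

Check each pair by majority over 17 ballots:
Kwan vs Diaz: Kwan, 11–6.
Kwan–Mbeki: Mbeki 15–2.
Kwan–Larsen: Kwan 9–8.
Kwan vs Aoki: Kwan wins 13–4.
Diaz vs Mbeki: Mbeki wins 11–6.
Diaz–Larsen: Larsen 13–4.
Diaz vs Aoki: Diaz wins 13–4.
Mbeki vs Larsen: Mbeki, 12–5.
Mbeki vs Aoki: Mbeki, 11–6.
Larsen–Aoki: Larsen 13–4.
Mbeki defeats every rival head-to-head and is the Condorcet winner.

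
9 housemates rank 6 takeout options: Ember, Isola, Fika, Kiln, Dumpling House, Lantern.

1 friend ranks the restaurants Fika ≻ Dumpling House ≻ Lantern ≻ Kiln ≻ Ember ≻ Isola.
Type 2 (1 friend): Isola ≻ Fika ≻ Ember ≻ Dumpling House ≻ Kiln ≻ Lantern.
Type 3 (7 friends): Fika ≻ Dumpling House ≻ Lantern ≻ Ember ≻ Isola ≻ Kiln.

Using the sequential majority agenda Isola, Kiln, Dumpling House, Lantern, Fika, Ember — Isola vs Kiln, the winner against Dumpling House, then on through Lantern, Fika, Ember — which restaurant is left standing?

Round 1: Isola vs Kiln — 8–1, Isola advances.
Round 2: Isola vs Dumpling House — 1–8, Dumpling House advances.
Round 3: Dumpling House vs Lantern — 9–0, Dumpling House advances.
Round 4: Dumpling House vs Fika — 0–9, Fika advances.
Round 5: Fika vs Ember — 9–0, Fika advances.
Fika survives the agenda.

Fika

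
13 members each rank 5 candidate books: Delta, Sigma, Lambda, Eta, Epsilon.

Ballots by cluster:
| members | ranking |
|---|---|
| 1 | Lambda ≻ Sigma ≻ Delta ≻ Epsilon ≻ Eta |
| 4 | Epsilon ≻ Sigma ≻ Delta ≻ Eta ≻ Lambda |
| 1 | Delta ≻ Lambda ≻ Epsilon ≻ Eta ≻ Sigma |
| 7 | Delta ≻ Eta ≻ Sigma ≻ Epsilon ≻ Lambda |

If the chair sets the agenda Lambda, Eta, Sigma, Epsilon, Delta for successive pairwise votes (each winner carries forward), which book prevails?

Round 1: Lambda vs Eta — 2–11, Eta advances.
Round 2: Eta vs Sigma — 8–5, Eta advances.
Round 3: Eta vs Epsilon — 7–6, Eta advances.
Round 4: Eta vs Delta — 0–13, Delta advances.
The agenda winner is Delta.

Delta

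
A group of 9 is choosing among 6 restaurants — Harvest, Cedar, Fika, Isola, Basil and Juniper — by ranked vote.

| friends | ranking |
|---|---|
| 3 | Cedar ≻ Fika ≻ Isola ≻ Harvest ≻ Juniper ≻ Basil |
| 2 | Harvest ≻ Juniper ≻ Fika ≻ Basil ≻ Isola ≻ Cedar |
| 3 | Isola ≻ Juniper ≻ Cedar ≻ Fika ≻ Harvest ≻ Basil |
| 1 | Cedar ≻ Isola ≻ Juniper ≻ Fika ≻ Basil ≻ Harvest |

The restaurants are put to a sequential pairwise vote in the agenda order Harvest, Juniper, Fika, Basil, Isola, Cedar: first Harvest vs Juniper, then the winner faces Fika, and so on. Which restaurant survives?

Round 1: Harvest vs Juniper — 5–4, Harvest advances.
Round 2: Harvest vs Fika — 2–7, Fika advances.
Round 3: Fika vs Basil — 9–0, Fika advances.
Round 4: Fika vs Isola — 5–4, Fika advances.
Round 5: Fika vs Cedar — 2–7, Cedar advances.
The agenda winner is Cedar.

Cedar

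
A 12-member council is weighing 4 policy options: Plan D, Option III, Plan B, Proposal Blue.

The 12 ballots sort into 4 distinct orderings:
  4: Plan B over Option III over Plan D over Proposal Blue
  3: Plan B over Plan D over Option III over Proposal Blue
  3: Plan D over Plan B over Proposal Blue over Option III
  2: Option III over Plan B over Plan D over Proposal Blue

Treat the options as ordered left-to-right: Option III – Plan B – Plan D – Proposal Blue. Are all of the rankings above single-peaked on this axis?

Axis positions: Option III=1, Plan B=2, Plan D=3, Proposal Blue=4.
Bloc 1 (peak Plan B at position 2): ranking walks positions 2-1-3-4, expanding outward from the peak — single-peaked.
Bloc 2 (peak Plan B at position 2): ranking walks positions 2-3-1-4, expanding outward from the peak — single-peaked.
Bloc 3 (peak Plan D at position 3): ranking walks positions 3-2-4-1, expanding outward from the peak — single-peaked.
Bloc 4 (peak Option III at position 1): ranking walks positions 1-2-3-4, expanding outward from the peak — single-peaked.
Every ranking is single-peaked on this axis.

yes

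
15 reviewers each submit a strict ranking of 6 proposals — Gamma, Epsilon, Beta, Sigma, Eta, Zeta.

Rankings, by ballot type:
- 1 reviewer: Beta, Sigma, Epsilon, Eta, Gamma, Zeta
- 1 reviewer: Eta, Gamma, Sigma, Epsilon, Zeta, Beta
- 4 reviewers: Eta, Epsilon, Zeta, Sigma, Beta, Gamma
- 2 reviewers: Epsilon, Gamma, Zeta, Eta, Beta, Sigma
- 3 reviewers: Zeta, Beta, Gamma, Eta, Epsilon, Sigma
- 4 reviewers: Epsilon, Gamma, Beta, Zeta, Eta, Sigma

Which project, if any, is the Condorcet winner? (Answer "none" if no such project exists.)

Head-to-head results (15 reviewers):
Gamma vs Epsilon: Gamma is ranked higher on 1+3 = 4 ballots, Epsilon on 11. Epsilon wins 11–4.
Gamma vs Beta: 7 to 8, Beta.
Gamma vs Sigma: 10 to 5, Gamma.
Gamma vs Eta: Gamma preferred on 2+3+4 = 9 ballots; Gamma wins 9–6.
Gamma vs Zeta: Gamma is ranked higher on 1+1+2+4 = 8 ballots, Zeta on 7. Gamma wins 8–7.
Epsilon vs Beta: 11 to 4, Epsilon.
Epsilon vs Sigma: 4+2+3+4 = 13 for Epsilon, 2 for Sigma — Epsilon by 13–2.
Epsilon vs Eta: Epsilon preferred on 1+2+4 = 7 ballots; Eta wins 8–7.
Epsilon vs Zeta: 1+1+4+2+4 = 12 for Epsilon, 3 for Zeta — Epsilon by 12–3.
Beta vs Sigma: 1+2+3+4 = 10 for Beta, 5 for Sigma — Beta by 10–5.
Beta vs Eta: 8 to 7, Beta.
Beta vs Zeta: Beta is ranked higher on 1+4 = 5 ballots, Zeta on 10. Zeta wins 10–5.
Sigma vs Eta: 1 for Sigma, 14 for Eta — Eta by 14–1.
Sigma vs Zeta: 1+1 = 2 for Sigma, 13 for Zeta — Zeta by 13–2.
Eta vs Zeta: 1+1+4 = 6 for Eta, 9 for Zeta — Zeta by 9–6.
Each project drops at least one matchup (Gamma loses to Epsilon; Epsilon loses to Eta; Beta loses to Epsilon; Sigma loses to Gamma; Eta loses to Gamma; Zeta loses to Gamma); the cycle Gamma → Eta → Epsilon → Gamma rules out a Condorcet winner.

none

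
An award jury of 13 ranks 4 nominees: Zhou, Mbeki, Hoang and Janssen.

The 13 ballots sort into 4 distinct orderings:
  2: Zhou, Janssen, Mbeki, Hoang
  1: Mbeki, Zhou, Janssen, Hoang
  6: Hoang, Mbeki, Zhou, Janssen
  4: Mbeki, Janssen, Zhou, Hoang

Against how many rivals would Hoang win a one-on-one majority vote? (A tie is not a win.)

Hoang against each rival (13 jurors):
Hoang vs Zhou: Hoang preferred on 6 ballots; Zhou wins 7–6.
Hoang–Mbeki: Mbeki 7–6.
Hoang vs Janssen: 6 to 7, Janssen.
Hoang beats no one; loses to Zhou, Mbeki, Janssen — 0 pairwise wins.

0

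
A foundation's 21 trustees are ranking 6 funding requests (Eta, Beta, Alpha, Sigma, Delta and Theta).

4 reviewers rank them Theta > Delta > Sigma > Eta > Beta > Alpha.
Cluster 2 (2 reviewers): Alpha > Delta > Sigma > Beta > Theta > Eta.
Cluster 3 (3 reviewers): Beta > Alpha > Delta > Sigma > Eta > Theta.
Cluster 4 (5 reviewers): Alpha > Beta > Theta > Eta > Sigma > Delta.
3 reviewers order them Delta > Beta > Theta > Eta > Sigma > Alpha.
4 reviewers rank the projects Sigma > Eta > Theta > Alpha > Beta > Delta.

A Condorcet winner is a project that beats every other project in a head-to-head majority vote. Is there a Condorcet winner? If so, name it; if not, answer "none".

Check each pair by majority over 21 ballots:
Eta vs Beta: 8 to 13, Beta.
Eta vs Alpha: 11 to 10, Eta.
Eta vs Sigma: Eta is ranked higher on 5+3 = 8 ballots, Sigma on 13. Sigma wins 13–8.
Eta vs Delta: Eta preferred on 5+4 = 9 ballots; Delta wins 12–9.
Eta vs Theta: 7 to 14, Theta.
Beta vs Alpha: 10 to 11, Alpha.
Beta vs Sigma: 11 to 10, Beta.
Beta vs Delta: 3+5+4 = 12 for Beta, 9 for Delta — Beta by 12–9.
Beta vs Theta: Beta preferred on 2+3+5+3 = 13 ballots; Beta wins 13–8.
Alpha vs Sigma: Alpha preferred on 2+3+5 = 10 ballots; Sigma wins 11–10.
Alpha vs Delta: Alpha is ranked higher on 2+3+5+4 = 14 ballots, Delta on 7. Alpha wins 14–7.
Alpha vs Theta: Alpha preferred on 2+3+5 = 10 ballots; Theta wins 11–10.
Sigma vs Delta: Sigma is ranked higher on 5+4 = 9 ballots, Delta on 12. Delta wins 12–9.
Sigma vs Theta: Sigma preferred on 2+3+4 = 9 ballots; Theta wins 12–9.
Delta vs Theta: Delta is ranked higher on 2+3+3 = 8 ballots, Theta on 13. Theta wins 13–8.
Every project loses at least once (Eta loses to Beta; Beta loses to Alpha; Alpha loses to Eta; Sigma loses to Beta; Delta loses to Beta; Theta loses to Beta). The majority relation contains the cycle Eta > Alpha > Beta > Eta, so there is no Condorcet winner.

none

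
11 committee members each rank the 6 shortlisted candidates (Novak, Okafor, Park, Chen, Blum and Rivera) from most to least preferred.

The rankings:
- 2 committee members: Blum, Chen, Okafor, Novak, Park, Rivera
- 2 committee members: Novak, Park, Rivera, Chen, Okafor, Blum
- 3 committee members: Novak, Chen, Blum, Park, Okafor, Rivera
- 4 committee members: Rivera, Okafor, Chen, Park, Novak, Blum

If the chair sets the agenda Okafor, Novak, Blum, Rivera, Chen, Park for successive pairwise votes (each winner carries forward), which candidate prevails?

Round 1: Okafor vs Novak — 6–5, Okafor advances.
Round 2: Okafor vs Blum — 6–5, Okafor advances.
Round 3: Okafor vs Rivera — 5–6, Rivera advances.
Round 4: Rivera vs Chen — 6–5, Rivera advances.
Round 5: Rivera vs Park — 4–7, Park advances.
The agenda winner is Park.

Park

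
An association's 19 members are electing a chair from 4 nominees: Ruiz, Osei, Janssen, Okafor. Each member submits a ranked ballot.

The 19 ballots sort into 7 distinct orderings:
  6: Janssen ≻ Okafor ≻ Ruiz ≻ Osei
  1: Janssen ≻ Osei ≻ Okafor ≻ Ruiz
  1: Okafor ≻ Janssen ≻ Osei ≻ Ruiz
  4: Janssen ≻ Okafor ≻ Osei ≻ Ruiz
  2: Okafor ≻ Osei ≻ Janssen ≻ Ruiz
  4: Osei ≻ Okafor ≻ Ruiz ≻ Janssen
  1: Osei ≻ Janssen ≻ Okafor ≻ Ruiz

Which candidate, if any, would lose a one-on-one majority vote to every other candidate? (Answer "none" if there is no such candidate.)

Pairwise majorities:
Ruiz vs Osei: Ruiz preferred on 6 ballots; Osei wins 13–6.
Ruiz vs Janssen: Janssen wins 15–4.
Ruiz vs Okafor: 0 for Ruiz, 19 for Okafor — Okafor by 19–0.
Osei vs Janssen: Janssen, 12–7.
Osei vs Okafor: 1+4+1 = 6 for Osei, 13 for Okafor — Okafor by 13–6.
Janssen vs Okafor: Janssen is ranked higher on 6+1+4+1 = 12 ballots, Okafor on 7. Janssen wins 12–7.
Ruiz loses to every other candidate — it is the Condorcet loser.

Ruiz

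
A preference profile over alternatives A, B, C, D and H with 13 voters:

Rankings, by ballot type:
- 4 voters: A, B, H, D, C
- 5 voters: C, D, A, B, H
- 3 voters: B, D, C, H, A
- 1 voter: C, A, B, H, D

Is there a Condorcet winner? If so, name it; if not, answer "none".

Pairwise majorities:
A vs B: 10 to 3, A.
A vs C: 4 to 9, C.
A vs D: A preferred on 4+1 = 5 ballots; D wins 8–5.
A vs H: 4+5+1 = 10 for A, 3 for H — A by 10–3.
B vs C: B is ranked higher on 4+3 = 7 ballots, C on 6. B wins 7–6.
B vs D: 8 to 5, B.
B vs H: B is ranked higher on 4+5+3+1 = 13 ballots, H on 0. B wins 13–0.
C vs D: C preferred on 5+1 = 6 ballots; D wins 7–6.
C vs H: C is ranked higher on 5+3+1 = 9 ballots, H on 4. C wins 9–4.
D vs H: D is ranked higher on 5+3 = 8 ballots, H on 5. D wins 8–5.
Each alternative drops at least one matchup (A loses to C; B loses to A; C loses to B; D loses to B; H loses to A); the cycle A → B → C → A rules out a Condorcet winner.

none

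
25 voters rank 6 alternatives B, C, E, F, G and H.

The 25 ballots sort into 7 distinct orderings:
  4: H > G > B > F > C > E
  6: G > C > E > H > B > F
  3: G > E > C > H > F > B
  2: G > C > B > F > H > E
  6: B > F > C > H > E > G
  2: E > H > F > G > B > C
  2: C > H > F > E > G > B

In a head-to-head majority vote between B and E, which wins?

E

Ballots ranking B above E: 4 + 2 + 6 = 12.
Ballots ranking E above B: 25 − 12 = 13.
E wins the head-to-head 13–12.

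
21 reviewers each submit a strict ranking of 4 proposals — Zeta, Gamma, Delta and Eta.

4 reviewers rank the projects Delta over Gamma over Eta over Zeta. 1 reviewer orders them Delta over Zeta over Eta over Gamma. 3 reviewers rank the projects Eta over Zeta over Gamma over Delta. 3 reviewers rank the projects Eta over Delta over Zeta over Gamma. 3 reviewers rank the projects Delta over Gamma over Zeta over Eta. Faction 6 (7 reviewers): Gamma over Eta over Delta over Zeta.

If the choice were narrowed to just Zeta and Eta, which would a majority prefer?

Ballots ranking Zeta above Eta: 1 + 3 = 4.
Ballots ranking Eta above Zeta: 21 − 4 = 17.
Eta wins the head-to-head 17–4.

Eta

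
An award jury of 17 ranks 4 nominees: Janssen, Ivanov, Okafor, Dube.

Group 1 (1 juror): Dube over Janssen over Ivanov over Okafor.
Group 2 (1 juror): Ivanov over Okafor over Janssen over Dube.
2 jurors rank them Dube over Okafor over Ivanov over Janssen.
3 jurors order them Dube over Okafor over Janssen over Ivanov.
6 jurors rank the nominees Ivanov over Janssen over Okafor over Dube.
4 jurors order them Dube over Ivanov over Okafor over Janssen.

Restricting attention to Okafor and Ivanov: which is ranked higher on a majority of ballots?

Ivanov

Ballots ranking Okafor above Ivanov: 2 + 3 = 5.
Ballots ranking Ivanov above Okafor: 17 − 5 = 12.
Ivanov wins the head-to-head 12–5.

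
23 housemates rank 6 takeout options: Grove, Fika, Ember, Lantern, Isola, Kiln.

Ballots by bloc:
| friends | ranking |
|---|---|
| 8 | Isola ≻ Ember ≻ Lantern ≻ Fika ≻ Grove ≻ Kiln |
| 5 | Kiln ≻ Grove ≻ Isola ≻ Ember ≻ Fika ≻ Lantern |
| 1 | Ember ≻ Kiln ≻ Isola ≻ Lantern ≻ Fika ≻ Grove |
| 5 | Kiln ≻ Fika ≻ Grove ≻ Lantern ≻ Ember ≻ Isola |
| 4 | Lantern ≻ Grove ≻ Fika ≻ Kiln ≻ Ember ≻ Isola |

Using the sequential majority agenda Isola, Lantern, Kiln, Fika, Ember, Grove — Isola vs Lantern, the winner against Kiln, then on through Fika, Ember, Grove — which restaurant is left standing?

Grove

Round 1: Isola vs Lantern — 14–9, Isola advances.
Round 2: Isola vs Kiln — 8–15, Kiln advances.
Round 3: Kiln vs Fika — 11–12, Fika advances.
Round 4: Fika vs Ember — 9–14, Ember advances.
Round 5: Ember vs Grove — 9–14, Grove advances.
Grove survives the agenda.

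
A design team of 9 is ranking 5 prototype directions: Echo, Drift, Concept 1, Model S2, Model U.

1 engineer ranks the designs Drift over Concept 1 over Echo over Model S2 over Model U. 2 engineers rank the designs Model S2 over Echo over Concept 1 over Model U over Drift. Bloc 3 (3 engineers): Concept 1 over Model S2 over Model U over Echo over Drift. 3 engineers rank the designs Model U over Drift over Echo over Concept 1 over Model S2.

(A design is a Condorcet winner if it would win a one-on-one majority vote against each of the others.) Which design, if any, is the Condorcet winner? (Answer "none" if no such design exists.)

Pairwise majorities:
Echo vs Drift: Echo preferred on 2+3 = 5 ballots; Echo wins 5–4.
Echo vs Concept 1: Echo preferred on 2+3 = 5 ballots; Echo wins 5–4.
Echo vs Model S2: 1+3 = 4 for Echo, 5 for Model S2 — Model S2 by 5–4.
Echo vs Model U: Echo is ranked higher on 1+2 = 3 ballots, Model U on 6. Model U wins 6–3.
Drift vs Concept 1: 1+3 = 4 for Drift, 5 for Concept 1 — Concept 1 by 5–4.
Drift vs Model S2: 4 to 5, Model S2.
Drift vs Model U: Drift preferred on 1 ballot; Model U wins 8–1.
Concept 1 vs Model S2: 7 to 2, Concept 1.
Concept 1 vs Model U: 6 to 3, Concept 1.
Model S2 vs Model U: 1+2+3 = 6 for Model S2, 3 for Model U — Model S2 by 6–3.
Each design drops at least one matchup (Echo loses to Model S2; Drift loses to Echo; Concept 1 loses to Echo; Model S2 loses to Concept 1; Model U loses to Concept 1); the cycle Echo beats Concept 1 beats Model S2 beats Echo rules out a Condorcet winner.

none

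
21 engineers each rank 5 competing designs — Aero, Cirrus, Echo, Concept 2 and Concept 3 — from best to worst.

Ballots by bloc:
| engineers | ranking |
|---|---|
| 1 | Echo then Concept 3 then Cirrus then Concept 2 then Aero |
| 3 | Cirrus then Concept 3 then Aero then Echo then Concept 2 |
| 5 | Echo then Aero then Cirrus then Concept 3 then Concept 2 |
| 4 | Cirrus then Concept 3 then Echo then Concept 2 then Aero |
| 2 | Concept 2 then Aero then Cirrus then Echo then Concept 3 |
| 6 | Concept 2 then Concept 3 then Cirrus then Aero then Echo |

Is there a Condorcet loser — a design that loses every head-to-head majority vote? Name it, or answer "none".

none

Head-to-head results (21 engineers):
Aero vs Cirrus: Aero is ranked higher on 5+2 = 7 ballots, Cirrus on 14. Cirrus wins 14–7.
Aero vs Echo: 11 to 10, Aero.
Aero vs Concept 2: Concept 2 wins 13–8.
Aero–Concept 3: Concept 3 14–7.
Cirrus–Echo: Cirrus 15–6.
Cirrus vs Concept 2: Cirrus is ranked higher on 1+3+5+4 = 13 ballots, Concept 2 on 8. Cirrus wins 13–8.
Cirrus vs Concept 3: Cirrus is ranked higher on 3+5+4+2 = 14 ballots, Concept 3 on 7. Cirrus wins 14–7.
Echo vs Concept 2: 13 to 8, Echo.
Echo vs Concept 3: Echo preferred on 1+5+2 = 8 ballots; Concept 3 wins 13–8.
Concept 2 vs Concept 3: 8 to 13, Concept 3.
Every design wins at least one matchup (Aero beats Echo; Cirrus beats Aero; Echo beats Concept 2; Concept 2 beats Aero; Concept 3 beats Aero), so there is no Condorcet loser.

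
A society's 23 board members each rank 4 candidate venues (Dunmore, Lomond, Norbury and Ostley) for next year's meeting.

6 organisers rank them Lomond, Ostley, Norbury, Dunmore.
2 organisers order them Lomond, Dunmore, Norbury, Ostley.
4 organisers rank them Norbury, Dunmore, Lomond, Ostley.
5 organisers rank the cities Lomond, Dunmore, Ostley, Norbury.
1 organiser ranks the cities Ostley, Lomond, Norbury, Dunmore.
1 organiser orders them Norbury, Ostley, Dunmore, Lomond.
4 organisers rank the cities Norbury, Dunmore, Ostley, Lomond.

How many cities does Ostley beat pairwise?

1

Ostley against each rival (23 organisers):
Ostley vs Dunmore: 8 to 15, Dunmore.
Ostley vs Lomond: Lomond, 17–6.
Ostley vs Norbury: Ostley is ranked higher on 6+5+1 = 12 ballots, Norbury on 11. Ostley wins 12–11.
Ostley beats Norbury; loses to Dunmore, Lomond — 1 pairwise win.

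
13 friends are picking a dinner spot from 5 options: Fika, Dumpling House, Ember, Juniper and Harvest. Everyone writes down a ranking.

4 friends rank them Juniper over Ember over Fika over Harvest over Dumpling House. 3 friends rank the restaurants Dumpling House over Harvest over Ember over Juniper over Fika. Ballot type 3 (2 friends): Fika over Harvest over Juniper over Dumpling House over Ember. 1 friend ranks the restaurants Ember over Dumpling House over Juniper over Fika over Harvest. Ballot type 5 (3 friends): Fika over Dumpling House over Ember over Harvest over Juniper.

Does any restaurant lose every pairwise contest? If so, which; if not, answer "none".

Head-to-head results (13 friends):
Fika vs Dumpling House: 9 to 4, Fika.
Fika vs Ember: Fika is ranked higher on 2+3 = 5 ballots, Ember on 8. Ember wins 8–5.
Fika vs Juniper: 2+3 = 5 for Fika, 8 for Juniper — Juniper by 8–5.
Fika–Harvest: Fika 10–3.
Dumpling House vs Ember: Dumpling House preferred on 3+2+3 = 8 ballots; Dumpling House wins 8–5.
Dumpling House vs Juniper: 7 to 6, Dumpling House.
Dumpling House vs Harvest: Dumpling House is ranked higher on 3+1+3 = 7 ballots, Harvest on 6. Dumpling House wins 7–6.
Ember vs Juniper: Ember, 7–6.
Ember vs Harvest: 4+1+3 = 8 for Ember, 5 for Harvest — Ember by 8–5.
Juniper–Harvest: Harvest 8–5.
Each restaurant has at least one pairwise win (Fika beats Dumpling House; Dumpling House beats Ember; Ember beats Fika; Juniper beats Fika; Harvest beats Juniper) — no Condorcet loser.

none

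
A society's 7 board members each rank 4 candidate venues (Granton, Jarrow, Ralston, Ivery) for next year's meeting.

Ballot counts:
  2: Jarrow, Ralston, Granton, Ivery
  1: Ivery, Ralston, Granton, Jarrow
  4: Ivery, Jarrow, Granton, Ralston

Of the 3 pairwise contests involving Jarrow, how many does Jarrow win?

2

Jarrow against each rival (7 organisers):
Jarrow vs Granton: Jarrow, 6–1.
Jarrow–Ralston: Jarrow 6–1.
Jarrow vs Ivery: Jarrow preferred on 2 ballots; Ivery wins 5–2.
Jarrow beats Granton, Ralston; loses to Ivery — 2 pairwise wins.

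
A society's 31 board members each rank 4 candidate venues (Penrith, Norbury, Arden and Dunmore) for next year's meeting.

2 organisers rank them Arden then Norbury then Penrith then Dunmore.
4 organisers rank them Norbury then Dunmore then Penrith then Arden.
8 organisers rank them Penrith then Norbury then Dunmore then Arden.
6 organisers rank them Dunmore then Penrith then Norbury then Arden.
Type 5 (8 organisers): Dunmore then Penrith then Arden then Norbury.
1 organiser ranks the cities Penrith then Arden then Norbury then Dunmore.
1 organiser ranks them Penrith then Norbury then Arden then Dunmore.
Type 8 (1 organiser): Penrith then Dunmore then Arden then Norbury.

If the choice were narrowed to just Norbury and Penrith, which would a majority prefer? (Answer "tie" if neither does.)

Penrith

Ballots ranking Norbury above Penrith: 2 + 4 = 6.
Ballots ranking Penrith above Norbury: 31 − 6 = 25.
Penrith wins the head-to-head 25–6.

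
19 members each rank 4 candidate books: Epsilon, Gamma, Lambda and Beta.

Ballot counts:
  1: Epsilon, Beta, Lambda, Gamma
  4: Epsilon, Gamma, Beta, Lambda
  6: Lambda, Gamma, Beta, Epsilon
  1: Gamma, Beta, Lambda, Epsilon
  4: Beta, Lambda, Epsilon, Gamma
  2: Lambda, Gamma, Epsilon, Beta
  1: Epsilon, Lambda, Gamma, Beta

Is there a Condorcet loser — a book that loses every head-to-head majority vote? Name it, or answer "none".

Head-to-head results (19 members):
Epsilon vs Gamma: Epsilon preferred on 1+4+4+1 = 10 ballots; Epsilon wins 10–9.
Epsilon vs Lambda: Lambda wins 13–6.
Epsilon–Beta: Beta 11–8.
Gamma–Lambda: Lambda 14–5.
Gamma vs Beta: Gamma, 14–5.
Lambda vs Beta: Lambda is ranked higher on 6+2+1 = 9 ballots, Beta on 10. Beta wins 10–9.
Every book wins at least one matchup (Epsilon beats Gamma; Gamma beats Beta; Lambda beats Epsilon; Beta beats Epsilon), so there is no Condorcet loser.

none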